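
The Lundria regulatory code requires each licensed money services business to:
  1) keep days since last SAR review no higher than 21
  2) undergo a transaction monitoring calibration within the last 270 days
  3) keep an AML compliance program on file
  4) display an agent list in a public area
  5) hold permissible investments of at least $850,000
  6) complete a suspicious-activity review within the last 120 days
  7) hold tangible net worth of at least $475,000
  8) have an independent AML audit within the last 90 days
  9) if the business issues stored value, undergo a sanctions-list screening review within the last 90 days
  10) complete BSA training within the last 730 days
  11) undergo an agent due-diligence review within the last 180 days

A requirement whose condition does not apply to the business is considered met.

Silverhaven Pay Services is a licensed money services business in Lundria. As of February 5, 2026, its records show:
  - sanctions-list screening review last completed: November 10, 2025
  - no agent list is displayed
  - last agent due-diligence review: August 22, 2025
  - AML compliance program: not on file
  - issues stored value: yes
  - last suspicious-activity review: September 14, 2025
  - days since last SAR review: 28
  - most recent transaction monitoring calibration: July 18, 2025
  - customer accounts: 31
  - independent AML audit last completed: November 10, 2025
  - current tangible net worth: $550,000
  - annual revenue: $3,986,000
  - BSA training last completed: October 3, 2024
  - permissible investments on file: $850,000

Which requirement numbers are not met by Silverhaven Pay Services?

1. days since last SAR review 28 > 21 → not met
2. transaction monitoring calibration 202 days ago vs limit 270 → met
3. AML compliance program absent → not met
4. agent list absent → not met
5. permissible investments $850,000 ≥ $850,000 → met
6. suspicious-activity review 144 days ago vs limit 120 → not met
7. tangible net worth $550,000 ≥ $475,000 → met
8. independent AML audit 87 days ago vs limit 90 → met
9. condition 'issues stored value' holds; sanctions-list screening review 87 days ago vs limit 90 → met
10. BSA training 490 days ago vs limit 730 → met
11. agent due-diligence review 167 days ago vs limit 180 → met
Not met: 1, 3, 4, 6

1, 3, 4, 6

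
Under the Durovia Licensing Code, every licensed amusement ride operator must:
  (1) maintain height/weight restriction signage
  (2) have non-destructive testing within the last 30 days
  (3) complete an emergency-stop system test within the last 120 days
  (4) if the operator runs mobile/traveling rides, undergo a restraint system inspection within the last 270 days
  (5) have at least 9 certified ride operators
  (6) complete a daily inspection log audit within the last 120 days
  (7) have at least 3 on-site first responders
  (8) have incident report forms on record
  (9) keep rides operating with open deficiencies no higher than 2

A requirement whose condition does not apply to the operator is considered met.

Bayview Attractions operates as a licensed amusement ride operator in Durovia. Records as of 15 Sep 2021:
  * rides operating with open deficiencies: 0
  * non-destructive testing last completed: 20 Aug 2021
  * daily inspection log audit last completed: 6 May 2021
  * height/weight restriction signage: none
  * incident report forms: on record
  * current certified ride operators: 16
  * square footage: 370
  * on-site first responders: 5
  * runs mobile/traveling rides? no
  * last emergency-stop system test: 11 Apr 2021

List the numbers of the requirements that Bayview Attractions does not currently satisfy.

1, 3, 6

1. height/weight restriction signage absent → not met
2. non-destructive testing 26 days ago vs limit 30 → met
3. emergency-stop system test 157 days ago vs limit 120 → not met
4. condition 'runs mobile/traveling rides' does not hold → requirement n/a → met
5. certified ride operators 16 ≥ 9 → met
6. daily inspection log audit 132 days ago vs limit 120 → not met
7. on-site first responders 5 ≥ 3 → met
8. incident report forms present → met
9. rides operating with open deficiencies 0 ≤ 2 → met
Not met: 1, 3, 6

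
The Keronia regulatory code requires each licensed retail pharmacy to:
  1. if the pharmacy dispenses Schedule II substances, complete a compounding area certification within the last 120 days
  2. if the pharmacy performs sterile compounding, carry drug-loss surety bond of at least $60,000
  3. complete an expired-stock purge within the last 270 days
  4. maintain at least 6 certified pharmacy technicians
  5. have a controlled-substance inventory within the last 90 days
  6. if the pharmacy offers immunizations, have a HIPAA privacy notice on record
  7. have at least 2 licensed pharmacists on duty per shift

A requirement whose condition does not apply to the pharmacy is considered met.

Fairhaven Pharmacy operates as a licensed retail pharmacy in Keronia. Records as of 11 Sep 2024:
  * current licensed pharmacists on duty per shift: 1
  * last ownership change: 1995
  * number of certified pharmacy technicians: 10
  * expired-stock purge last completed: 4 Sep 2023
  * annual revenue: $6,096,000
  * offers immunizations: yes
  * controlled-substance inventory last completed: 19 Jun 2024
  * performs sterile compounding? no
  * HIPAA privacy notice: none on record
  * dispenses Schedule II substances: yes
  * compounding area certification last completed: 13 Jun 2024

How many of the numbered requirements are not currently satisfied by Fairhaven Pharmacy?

3

1. condition 'dispenses Schedule II substances' holds; compounding area certification 90 days ago vs limit 120 → met
2. condition 'performs sterile compounding' does not hold → requirement n/a → met
3. expired-stock purge 373 days ago vs limit 270 → not met
4. certified pharmacy technicians 10 ≥ 6 → met
5. controlled-substance inventory 84 days ago vs limit 90 → met
6. condition 'offers immunizations' holds; HIPAA privacy notice absent → not met
7. licensed pharmacists on duty per shift 1 < 2 → not met
Not met: 3 of 7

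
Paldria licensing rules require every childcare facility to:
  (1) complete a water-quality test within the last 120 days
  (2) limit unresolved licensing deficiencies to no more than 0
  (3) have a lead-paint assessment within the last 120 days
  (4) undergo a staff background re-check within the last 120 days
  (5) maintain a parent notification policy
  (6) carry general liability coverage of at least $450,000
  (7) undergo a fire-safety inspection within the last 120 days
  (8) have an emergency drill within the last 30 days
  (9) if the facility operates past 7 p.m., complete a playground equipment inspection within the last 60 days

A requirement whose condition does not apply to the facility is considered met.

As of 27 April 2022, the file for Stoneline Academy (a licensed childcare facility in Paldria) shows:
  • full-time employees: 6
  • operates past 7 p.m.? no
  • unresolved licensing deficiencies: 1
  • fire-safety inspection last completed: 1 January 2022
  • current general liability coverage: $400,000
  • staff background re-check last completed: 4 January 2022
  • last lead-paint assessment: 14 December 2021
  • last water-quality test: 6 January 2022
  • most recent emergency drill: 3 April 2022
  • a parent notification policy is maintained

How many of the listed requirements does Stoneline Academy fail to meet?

1. water-quality test 111 days ago vs limit 120 → met
2. unresolved licensing deficiencies 1 > 0 → not met
3. lead-paint assessment 134 days ago vs limit 120 → not met
4. staff background re-check 113 days ago vs limit 120 → met
5. parent notification policy present → met
6. general liability coverage $400,000 < $450,000 → not met
7. fire-safety inspection 116 days ago vs limit 120 → met
8. emergency drill 24 days ago vs limit 30 → met
9. condition 'operates past 7 p.m.' does not hold → requirement n/a → met
Not met: 3 of 9

3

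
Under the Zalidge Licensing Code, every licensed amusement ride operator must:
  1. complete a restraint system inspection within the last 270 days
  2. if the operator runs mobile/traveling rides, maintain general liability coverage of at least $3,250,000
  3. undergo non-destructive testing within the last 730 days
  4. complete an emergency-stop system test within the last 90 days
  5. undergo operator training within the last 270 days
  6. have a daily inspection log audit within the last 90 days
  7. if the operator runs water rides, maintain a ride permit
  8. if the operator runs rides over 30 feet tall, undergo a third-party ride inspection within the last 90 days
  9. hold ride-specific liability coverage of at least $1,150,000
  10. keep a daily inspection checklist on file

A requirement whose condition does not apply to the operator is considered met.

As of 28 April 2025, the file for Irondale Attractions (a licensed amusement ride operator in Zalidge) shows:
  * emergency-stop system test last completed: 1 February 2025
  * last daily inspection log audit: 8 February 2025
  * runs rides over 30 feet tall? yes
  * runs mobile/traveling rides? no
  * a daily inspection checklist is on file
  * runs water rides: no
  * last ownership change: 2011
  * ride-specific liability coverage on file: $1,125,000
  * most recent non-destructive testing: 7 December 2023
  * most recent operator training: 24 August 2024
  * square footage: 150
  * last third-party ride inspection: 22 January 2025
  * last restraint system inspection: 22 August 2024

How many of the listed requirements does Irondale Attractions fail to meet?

2

1. restraint system inspection 249 days ago vs limit 270 → met
2. condition 'runs mobile/traveling rides' does not hold → requirement n/a → met
3. non-destructive testing 508 days ago vs limit 730 → met
4. emergency-stop system test 86 days ago vs limit 90 → met
5. operator training 247 days ago vs limit 270 → met
6. daily inspection log audit 79 days ago vs limit 90 → met
7. condition 'runs water rides' does not hold → requirement n/a → met
8. condition 'runs rides over 30 feet tall' holds; third-party ride inspection 96 days ago vs limit 90 → not met
9. ride-specific liability coverage $1,125,000 < $1,150,000 → not met
10. daily inspection checklist present → met
Not met: 2 of 10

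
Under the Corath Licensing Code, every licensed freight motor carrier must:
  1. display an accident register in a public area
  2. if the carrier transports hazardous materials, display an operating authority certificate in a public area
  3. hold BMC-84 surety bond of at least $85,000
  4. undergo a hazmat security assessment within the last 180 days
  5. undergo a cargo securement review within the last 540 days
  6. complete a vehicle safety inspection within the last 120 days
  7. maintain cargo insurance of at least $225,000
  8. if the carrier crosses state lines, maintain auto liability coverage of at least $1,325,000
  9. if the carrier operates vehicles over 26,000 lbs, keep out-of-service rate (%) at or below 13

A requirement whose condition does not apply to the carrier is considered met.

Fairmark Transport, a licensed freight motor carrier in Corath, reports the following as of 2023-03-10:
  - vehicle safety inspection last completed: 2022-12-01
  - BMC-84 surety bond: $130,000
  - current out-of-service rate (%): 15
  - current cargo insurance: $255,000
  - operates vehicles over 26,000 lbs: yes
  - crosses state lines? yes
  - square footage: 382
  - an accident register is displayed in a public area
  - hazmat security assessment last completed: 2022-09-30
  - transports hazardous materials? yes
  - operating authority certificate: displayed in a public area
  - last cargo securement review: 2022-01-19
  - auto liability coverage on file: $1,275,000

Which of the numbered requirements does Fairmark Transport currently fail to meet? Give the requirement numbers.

1. accident register present → met
2. condition 'transports hazardous materials' holds; operating authority certificate present → met
3. BMC-84 surety bond $130,000 ≥ $85,000 → met
4. hazmat security assessment 161 days ago vs limit 180 → met
5. cargo securement review 415 days ago vs limit 540 → met
6. vehicle safety inspection 99 days ago vs limit 120 → met
7. cargo insurance $255,000 ≥ $225,000 → met
8. condition 'crosses state lines' holds; auto liability coverage $1,275,000 < $1,325,000 → not met
9. condition 'operates vehicles over 26,000 lbs' holds; out-of-service rate (%) 15 > 13 → not met
Not met: 8, 9

8, 9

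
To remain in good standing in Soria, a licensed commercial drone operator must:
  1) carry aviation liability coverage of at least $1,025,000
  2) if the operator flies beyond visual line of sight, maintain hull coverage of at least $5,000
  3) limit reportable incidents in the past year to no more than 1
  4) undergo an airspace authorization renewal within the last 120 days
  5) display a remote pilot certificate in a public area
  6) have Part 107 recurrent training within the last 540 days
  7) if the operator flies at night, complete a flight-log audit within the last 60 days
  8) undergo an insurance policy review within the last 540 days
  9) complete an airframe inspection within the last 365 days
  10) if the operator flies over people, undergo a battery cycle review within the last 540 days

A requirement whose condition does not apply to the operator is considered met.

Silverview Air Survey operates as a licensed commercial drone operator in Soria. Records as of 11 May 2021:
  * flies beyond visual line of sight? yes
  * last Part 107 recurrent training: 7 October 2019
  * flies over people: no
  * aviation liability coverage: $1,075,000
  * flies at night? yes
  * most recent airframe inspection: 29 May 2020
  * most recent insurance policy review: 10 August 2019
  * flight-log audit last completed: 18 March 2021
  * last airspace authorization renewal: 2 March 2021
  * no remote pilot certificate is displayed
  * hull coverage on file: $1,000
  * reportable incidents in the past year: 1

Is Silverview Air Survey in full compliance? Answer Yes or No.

No

1. aviation liability coverage $1,075,000 ≥ $1,025,000 → met
2. condition 'flies beyond visual line of sight' holds; hull coverage $1,000 < $5,000 → not met
3. reportable incidents in the past year 1 ≤ 1 → met
4. airspace authorization renewal 70 days ago vs limit 120 → met
5. remote pilot certificate absent → not met
6. Part 107 recurrent training 582 days ago vs limit 540 → not met
7. condition 'flies at night' holds; flight-log audit 54 days ago vs limit 60 → met
8. insurance policy review 640 days ago vs limit 540 → not met
9. airframe inspection 347 days ago vs limit 365 → met
10. condition 'flies over people' does not hold → requirement n/a → met
Not met: 2, 5, 6, 8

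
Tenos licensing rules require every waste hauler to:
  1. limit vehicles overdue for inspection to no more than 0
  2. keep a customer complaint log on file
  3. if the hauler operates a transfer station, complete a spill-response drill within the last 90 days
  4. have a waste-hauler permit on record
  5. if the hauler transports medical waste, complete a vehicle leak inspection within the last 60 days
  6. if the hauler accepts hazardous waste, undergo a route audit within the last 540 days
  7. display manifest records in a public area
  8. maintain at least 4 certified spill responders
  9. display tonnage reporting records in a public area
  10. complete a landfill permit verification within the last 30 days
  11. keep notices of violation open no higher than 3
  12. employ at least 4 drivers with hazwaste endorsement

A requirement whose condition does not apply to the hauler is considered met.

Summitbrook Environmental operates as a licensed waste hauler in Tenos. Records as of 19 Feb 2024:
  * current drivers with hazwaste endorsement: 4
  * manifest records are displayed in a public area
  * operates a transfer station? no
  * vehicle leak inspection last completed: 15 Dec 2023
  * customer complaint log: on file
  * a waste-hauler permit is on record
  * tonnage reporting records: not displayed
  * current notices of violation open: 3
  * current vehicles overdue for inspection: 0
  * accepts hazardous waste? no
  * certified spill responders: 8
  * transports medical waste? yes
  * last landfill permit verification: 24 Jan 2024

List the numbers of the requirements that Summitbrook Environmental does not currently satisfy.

1. vehicles overdue for inspection 0 ≤ 0 → met
2. customer complaint log present → met
3. condition 'operates a transfer station' does not hold → requirement n/a → met
4. waste-hauler permit present → met
5. condition 'transports medical waste' holds; vehicle leak inspection 66 days ago vs limit 60 → not met
6. condition 'accepts hazardous waste' does not hold → requirement n/a → met
7. manifest records present → met
8. certified spill responders 8 ≥ 4 → met
9. tonnage reporting records absent → not met
10. landfill permit verification 26 days ago vs limit 30 → met
11. notices of violation open 3 ≤ 3 → met
12. drivers with hazwaste endorsement 4 ≥ 4 → met
Not met: 5, 9

5, 9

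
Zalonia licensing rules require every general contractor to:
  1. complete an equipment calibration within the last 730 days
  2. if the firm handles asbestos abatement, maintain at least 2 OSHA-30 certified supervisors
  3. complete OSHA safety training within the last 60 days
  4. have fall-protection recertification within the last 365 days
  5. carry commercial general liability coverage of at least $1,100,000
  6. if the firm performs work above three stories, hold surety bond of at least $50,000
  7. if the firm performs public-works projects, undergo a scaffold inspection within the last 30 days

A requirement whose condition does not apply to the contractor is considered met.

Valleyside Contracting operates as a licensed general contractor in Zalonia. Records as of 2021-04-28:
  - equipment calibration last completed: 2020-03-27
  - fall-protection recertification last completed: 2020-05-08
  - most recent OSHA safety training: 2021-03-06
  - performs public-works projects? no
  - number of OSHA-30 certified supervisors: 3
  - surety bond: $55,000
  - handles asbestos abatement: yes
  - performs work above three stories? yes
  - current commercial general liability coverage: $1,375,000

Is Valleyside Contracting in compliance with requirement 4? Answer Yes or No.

4. fall-protection recertification 355 days ago vs limit 365 → met

Yes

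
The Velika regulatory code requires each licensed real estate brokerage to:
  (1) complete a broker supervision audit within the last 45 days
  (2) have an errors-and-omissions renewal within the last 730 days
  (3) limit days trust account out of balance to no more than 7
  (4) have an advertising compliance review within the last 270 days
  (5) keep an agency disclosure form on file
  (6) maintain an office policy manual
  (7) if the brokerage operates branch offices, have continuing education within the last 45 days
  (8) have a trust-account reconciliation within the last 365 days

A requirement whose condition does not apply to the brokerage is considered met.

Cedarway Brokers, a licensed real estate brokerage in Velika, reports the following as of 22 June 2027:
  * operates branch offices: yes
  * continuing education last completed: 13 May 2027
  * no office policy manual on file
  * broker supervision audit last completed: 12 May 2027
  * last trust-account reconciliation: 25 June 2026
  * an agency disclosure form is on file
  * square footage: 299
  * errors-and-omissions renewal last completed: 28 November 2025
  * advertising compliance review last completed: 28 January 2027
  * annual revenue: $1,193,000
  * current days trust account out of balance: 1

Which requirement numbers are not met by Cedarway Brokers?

6

1. broker supervision audit 41 days ago vs limit 45 → met
2. errors-and-omissions renewal 571 days ago vs limit 730 → met
3. days trust account out of balance 1 ≤ 7 → met
4. advertising compliance review 145 days ago vs limit 270 → met
5. agency disclosure form present → met
6. office policy manual absent → not met
7. condition 'operates branch offices' holds; continuing education 40 days ago vs limit 45 → met
8. trust-account reconciliation 362 days ago vs limit 365 → met
Not met: 6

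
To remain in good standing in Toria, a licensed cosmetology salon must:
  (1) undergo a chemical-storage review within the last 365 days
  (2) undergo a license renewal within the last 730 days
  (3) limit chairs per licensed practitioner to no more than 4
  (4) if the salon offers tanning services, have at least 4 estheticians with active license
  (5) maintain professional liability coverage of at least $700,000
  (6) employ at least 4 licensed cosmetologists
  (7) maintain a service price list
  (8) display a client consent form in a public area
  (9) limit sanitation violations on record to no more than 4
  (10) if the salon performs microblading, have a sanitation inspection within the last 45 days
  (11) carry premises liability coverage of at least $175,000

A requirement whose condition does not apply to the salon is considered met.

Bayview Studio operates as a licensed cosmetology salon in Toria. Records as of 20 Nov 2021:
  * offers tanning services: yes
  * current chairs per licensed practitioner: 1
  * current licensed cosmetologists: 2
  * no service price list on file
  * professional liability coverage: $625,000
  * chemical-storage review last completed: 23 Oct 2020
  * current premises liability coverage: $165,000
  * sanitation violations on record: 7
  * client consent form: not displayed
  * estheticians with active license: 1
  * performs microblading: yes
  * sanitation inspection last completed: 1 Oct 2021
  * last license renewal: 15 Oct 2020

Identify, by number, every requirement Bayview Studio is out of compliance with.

1, 4, 5, 6, 7, 8, 9, 10, 11

1. chemical-storage review 393 days ago vs limit 365 → not met
2. license renewal 401 days ago vs limit 730 → met
3. chairs per licensed practitioner 1 ≤ 4 → met
4. condition 'offers tanning services' holds; estheticians with active license 1 < 4 → not met
5. professional liability coverage $625,000 < $700,000 → not met
6. licensed cosmetologists 2 < 4 → not met
7. service price list absent → not met
8. client consent form absent → not met
9. sanitation violations on record 7 > 4 → not met
10. condition 'performs microblading' holds; sanitation inspection 50 days ago vs limit 45 → not met
11. premises liability coverage $165,000 < $175,000 → not met
Not met: 1, 4, 5, 6, 7, 8, 9, 10, 11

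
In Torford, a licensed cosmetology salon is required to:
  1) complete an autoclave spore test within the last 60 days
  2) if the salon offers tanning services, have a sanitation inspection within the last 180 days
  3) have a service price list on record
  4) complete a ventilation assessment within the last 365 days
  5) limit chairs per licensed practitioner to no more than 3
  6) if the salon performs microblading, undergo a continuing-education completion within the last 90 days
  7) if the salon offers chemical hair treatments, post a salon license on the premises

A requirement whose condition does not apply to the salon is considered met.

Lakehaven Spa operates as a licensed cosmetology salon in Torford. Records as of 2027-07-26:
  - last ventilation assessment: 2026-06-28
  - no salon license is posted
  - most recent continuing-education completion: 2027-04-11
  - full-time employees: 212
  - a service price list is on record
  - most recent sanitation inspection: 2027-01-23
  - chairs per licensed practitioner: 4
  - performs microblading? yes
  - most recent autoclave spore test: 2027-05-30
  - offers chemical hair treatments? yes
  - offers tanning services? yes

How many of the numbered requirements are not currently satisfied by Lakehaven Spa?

1. autoclave spore test 57 days ago vs limit 60 → met
2. condition 'offers tanning services' holds; sanitation inspection 184 days ago vs limit 180 → not met
3. service price list present → met
4. ventilation assessment 393 days ago vs limit 365 → not met
5. chairs per licensed practitioner 4 > 3 → not met
6. condition 'performs microblading' holds; continuing-education completion 106 days ago vs limit 90 → not met
7. condition 'offers chemical hair treatments' holds; salon license absent → not met
Not met: 5 of 7

5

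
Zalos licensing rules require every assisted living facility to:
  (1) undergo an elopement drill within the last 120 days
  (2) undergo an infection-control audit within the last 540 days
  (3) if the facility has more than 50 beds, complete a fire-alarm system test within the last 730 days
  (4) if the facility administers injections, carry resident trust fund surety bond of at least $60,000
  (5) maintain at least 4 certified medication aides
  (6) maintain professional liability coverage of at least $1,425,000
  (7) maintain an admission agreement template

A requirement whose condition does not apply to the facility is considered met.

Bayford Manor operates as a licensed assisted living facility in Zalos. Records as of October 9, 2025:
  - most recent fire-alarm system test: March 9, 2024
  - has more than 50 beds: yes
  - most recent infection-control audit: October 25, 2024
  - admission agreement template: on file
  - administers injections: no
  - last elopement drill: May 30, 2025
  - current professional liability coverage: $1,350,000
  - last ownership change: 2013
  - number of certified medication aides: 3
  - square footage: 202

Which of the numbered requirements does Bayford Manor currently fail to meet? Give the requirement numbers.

1, 5, 6

1. elopement drill 132 days ago vs limit 120 → not met
2. infection-control audit 349 days ago vs limit 540 → met
3. condition 'has more than 50 beds' holds; fire-alarm system test 579 days ago vs limit 730 → met
4. condition 'administers injections' does not hold → requirement n/a → met
5. certified medication aides 3 < 4 → not met
6. professional liability coverage $1,350,000 < $1,425,000 → not met
7. admission agreement template present → met
Not met: 1, 5, 6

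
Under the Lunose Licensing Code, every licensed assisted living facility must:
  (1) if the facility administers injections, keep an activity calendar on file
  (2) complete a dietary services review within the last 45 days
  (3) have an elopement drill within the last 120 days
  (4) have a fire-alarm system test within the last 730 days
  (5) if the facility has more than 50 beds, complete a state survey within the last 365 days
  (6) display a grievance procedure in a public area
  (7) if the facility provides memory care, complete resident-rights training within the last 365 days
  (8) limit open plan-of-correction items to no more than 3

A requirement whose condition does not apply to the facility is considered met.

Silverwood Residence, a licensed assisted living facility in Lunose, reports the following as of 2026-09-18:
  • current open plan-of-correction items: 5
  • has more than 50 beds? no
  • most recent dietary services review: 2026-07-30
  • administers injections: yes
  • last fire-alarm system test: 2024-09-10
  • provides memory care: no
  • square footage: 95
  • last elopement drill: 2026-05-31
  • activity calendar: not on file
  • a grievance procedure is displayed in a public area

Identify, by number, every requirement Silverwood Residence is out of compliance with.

1. condition 'administers injections' holds; activity calendar absent → not met
2. dietary services review 50 days ago vs limit 45 → not met
3. elopement drill 110 days ago vs limit 120 → met
4. fire-alarm system test 738 days ago vs limit 730 → not met
5. condition 'has more than 50 beds' does not hold → requirement n/a → met
6. grievance procedure present → met
7. condition 'provides memory care' does not hold → requirement n/a → met
8. open plan-of-correction items 5 > 3 → not met
Not met: 1, 2, 4, 8

1, 2, 4, 8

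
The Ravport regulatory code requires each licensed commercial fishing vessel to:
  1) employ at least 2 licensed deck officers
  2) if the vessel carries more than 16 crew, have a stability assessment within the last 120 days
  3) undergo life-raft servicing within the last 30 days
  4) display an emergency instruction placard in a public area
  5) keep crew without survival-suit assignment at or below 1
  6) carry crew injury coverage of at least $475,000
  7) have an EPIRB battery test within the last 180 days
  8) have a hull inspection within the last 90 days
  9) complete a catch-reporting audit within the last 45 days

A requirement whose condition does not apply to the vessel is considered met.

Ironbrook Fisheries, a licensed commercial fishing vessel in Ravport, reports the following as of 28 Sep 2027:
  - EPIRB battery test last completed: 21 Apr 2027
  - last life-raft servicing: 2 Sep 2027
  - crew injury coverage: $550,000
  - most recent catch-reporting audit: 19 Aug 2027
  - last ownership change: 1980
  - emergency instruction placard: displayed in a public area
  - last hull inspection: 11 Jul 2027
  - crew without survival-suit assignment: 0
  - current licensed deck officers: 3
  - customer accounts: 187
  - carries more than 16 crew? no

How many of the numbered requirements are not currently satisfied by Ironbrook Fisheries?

1. licensed deck officers 3 ≥ 2 → met
2. condition 'carries more than 16 crew' does not hold → requirement n/a → met
3. life-raft servicing 26 days ago vs limit 30 → met
4. emergency instruction placard present → met
5. crew without survival-suit assignment 0 ≤ 1 → met
6. crew injury coverage $550,000 ≥ $475,000 → met
7. EPIRB battery test 160 days ago vs limit 180 → met
8. hull inspection 79 days ago vs limit 90 → met
9. catch-reporting audit 40 days ago vs limit 45 → met
Not met: 0 of 9

0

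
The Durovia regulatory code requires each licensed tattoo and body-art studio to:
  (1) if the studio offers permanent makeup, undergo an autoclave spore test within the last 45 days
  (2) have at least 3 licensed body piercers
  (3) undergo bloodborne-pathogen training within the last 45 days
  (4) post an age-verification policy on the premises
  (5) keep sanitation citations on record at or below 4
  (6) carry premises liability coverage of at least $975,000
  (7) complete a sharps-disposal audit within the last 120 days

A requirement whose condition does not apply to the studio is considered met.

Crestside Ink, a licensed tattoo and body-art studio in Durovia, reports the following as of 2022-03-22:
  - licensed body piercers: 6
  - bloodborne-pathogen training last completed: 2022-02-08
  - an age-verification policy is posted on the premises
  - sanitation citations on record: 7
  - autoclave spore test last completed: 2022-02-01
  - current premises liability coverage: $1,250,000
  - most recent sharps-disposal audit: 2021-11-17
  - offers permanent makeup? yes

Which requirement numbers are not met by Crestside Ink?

1, 5, 7

1. condition 'offers permanent makeup' holds; autoclave spore test 49 days ago vs limit 45 → not met
2. licensed body piercers 6 ≥ 3 → met
3. bloodborne-pathogen training 42 days ago vs limit 45 → met
4. age-verification policy present → met
5. sanitation citations on record 7 > 4 → not met
6. premises liability coverage $1,250,000 ≥ $975,000 → met
7. sharps-disposal audit 125 days ago vs limit 120 → not met
Not met: 1, 5, 7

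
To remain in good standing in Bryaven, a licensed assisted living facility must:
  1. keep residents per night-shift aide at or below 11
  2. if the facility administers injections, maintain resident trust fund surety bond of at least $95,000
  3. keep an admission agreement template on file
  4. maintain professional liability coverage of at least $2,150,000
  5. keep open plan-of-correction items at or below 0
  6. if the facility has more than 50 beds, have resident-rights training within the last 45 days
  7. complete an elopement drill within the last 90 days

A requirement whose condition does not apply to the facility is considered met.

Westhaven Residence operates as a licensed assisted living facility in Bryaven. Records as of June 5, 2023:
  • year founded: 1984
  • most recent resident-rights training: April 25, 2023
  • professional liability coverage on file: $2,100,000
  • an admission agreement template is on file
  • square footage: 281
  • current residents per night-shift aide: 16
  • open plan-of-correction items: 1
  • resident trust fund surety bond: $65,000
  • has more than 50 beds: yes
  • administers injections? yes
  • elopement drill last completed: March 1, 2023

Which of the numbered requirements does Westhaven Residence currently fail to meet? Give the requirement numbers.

1, 2, 4, 5, 7

1. residents per night-shift aide 16 > 11 → not met
2. condition 'administers injections' holds; resident trust fund surety bond $65,000 < $95,000 → not met
3. admission agreement template present → met
4. professional liability coverage $2,100,000 < $2,150,000 → not met
5. open plan-of-correction items 1 > 0 → not met
6. condition 'has more than 50 beds' holds; resident-rights training 41 days ago vs limit 45 → met
7. elopement drill 96 days ago vs limit 90 → not met
Not met: 1, 2, 4, 5, 7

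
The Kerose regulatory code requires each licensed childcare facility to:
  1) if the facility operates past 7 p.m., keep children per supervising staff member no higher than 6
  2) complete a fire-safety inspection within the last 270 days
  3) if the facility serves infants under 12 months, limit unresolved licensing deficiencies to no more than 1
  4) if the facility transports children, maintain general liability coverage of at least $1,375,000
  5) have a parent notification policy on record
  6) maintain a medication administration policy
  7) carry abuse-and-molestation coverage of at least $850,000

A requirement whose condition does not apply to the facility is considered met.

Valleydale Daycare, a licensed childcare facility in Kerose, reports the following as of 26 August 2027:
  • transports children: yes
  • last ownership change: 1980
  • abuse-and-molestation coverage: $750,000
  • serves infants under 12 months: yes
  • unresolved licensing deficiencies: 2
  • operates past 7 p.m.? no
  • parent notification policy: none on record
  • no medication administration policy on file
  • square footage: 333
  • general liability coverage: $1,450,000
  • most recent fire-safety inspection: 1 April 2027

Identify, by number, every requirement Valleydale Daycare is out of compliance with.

1. condition 'operates past 7 p.m.' does not hold → requirement n/a → met
2. fire-safety inspection 147 days ago vs limit 270 → met
3. condition 'serves infants under 12 months' holds; unresolved licensing deficiencies 2 > 1 → not met
4. condition 'transports children' holds; general liability coverage $1,450,000 ≥ $1,375,000 → met
5. parent notification policy absent → not met
6. medication administration policy absent → not met
7. abuse-and-molestation coverage $750,000 < $850,000 → not met
Not met: 3, 5, 6, 7

3, 5, 6, 7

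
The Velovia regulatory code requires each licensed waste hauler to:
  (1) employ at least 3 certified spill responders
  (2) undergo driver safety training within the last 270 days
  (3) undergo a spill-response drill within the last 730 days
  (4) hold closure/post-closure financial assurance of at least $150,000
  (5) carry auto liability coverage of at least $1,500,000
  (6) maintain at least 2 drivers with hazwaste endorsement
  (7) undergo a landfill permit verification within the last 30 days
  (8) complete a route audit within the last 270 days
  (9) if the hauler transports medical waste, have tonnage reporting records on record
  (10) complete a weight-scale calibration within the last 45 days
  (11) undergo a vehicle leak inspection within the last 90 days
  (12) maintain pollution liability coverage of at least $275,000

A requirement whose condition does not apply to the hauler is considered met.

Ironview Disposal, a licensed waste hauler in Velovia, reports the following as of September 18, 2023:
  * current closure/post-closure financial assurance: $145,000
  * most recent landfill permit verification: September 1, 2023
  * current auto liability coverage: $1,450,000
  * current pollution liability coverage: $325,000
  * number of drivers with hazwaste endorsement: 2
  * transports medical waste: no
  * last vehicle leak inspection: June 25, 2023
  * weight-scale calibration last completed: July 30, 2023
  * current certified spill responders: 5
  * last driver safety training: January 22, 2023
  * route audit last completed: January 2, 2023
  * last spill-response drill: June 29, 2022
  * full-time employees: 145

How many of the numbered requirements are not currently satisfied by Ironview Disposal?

3

1. certified spill responders 5 ≥ 3 → met
2. driver safety training 239 days ago vs limit 270 → met
3. spill-response drill 446 days ago vs limit 730 → met
4. closure/post-closure financial assurance $145,000 < $150,000 → not met
5. auto liability coverage $1,450,000 < $1,500,000 → not met
6. drivers with hazwaste endorsement 2 ≥ 2 → met
7. landfill permit verification 17 days ago vs limit 30 → met
8. route audit 259 days ago vs limit 270 → met
9. condition 'transports medical waste' does not hold → requirement n/a → met
10. weight-scale calibration 50 days ago vs limit 45 → not met
11. vehicle leak inspection 85 days ago vs limit 90 → met
12. pollution liability coverage $325,000 ≥ $275,000 → met
Not met: 3 of 12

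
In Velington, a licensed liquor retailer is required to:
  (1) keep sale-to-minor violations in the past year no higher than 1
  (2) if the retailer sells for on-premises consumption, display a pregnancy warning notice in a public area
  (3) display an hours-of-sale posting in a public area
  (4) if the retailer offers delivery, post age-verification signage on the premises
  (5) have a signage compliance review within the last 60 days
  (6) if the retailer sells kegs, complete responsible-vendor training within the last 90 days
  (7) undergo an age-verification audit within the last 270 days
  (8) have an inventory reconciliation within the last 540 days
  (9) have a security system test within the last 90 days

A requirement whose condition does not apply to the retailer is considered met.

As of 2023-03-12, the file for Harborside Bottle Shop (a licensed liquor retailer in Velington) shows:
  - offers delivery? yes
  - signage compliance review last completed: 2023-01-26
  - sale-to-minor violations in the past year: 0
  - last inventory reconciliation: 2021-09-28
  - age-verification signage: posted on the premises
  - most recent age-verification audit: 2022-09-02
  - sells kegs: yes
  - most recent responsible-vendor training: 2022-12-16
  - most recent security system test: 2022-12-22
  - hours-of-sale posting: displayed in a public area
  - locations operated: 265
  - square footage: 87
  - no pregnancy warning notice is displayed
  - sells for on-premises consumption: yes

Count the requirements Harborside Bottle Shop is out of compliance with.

1. sale-to-minor violations in the past year 0 ≤ 1 → met
2. condition 'sells for on-premises consumption' holds; pregnancy warning notice absent → not met
3. hours-of-sale posting present → met
4. condition 'offers delivery' holds; age-verification signage present → met
5. signage compliance review 45 days ago vs limit 60 → met
6. condition 'sells kegs' holds; responsible-vendor training 86 days ago vs limit 90 → met
7. age-verification audit 191 days ago vs limit 270 → met
8. inventory reconciliation 530 days ago vs limit 540 → met
9. security system test 80 days ago vs limit 90 → met
Not met: 1 of 9

1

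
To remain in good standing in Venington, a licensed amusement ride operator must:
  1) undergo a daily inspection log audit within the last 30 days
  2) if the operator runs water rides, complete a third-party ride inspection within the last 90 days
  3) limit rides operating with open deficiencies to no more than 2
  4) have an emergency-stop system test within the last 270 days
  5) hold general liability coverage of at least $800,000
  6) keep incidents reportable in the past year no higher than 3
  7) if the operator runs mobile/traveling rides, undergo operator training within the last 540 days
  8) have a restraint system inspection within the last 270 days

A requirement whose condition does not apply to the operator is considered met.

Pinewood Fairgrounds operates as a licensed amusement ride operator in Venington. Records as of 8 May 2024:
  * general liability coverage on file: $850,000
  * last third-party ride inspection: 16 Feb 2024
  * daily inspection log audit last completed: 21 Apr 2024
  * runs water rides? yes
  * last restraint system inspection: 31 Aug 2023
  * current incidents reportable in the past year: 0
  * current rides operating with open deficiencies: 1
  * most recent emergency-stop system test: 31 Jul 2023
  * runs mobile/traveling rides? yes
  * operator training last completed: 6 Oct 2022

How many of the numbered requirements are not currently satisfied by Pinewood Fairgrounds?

2

1. daily inspection log audit 17 days ago vs limit 30 → met
2. condition 'runs water rides' holds; third-party ride inspection 82 days ago vs limit 90 → met
3. rides operating with open deficiencies 1 ≤ 2 → met
4. emergency-stop system test 282 days ago vs limit 270 → not met
5. general liability coverage $850,000 ≥ $800,000 → met
6. incidents reportable in the past year 0 ≤ 3 → met
7. condition 'runs mobile/traveling rides' holds; operator training 580 days ago vs limit 540 → not met
8. restraint system inspection 251 days ago vs limit 270 → met
Not met: 2 of 8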